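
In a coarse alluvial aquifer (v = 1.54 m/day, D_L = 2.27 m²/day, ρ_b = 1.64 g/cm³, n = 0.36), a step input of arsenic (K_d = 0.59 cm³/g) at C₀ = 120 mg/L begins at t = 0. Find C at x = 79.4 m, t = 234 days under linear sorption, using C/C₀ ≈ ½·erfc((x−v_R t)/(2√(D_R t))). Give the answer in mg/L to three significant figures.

103 mg/L

Retardation factor R = 1 + ρ_b·K_d/n = 1 + 1.64 × 0.59/0.36 = 3.688.
Sorption retards both mechanisms: v_R = v/R = 0.4176 m/day, D_R = D/R = 0.6155 m²/day.
v_R·t = 0.4176 × 234 = 97.7184 m; 2√(D_R t) = 24.00 m; argument = (79.4 − 97.7184)/24.00 = -0.7633.
C = C₀ × ½·erfc(-0.7633) = 120 × 0.8598 = 103 mg/L.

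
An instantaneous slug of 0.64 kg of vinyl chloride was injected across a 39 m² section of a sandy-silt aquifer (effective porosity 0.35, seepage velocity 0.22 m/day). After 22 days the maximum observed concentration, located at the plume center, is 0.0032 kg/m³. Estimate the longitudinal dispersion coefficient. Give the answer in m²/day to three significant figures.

At the plume center C_max = M/(n_e·A·√(4πDt)), so D = M²/(4πt·(n_e·A·C_max)²).
n_e·A·C_max = 0.35 × 39 × 0.0032 = 0.04368 kg/m.
D = 0.64²/(4π × 22 × 0.04368²) = 0.777 m²/day.

0.777 m²/day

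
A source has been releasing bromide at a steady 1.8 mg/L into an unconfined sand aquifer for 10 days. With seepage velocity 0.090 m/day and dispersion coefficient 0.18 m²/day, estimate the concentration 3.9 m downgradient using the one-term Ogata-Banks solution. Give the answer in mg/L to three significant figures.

0.102 mg/L

For a continuous step input, C/C₀ ≈ ½·erfc((x−vt)/(2√(Dt))).
vt = 0.090 × 10 = 0.9 m and 2√(Dt) = 2√(0.18 × 10) = 2.683 m.
Argument (x−vt)/(2√(Dt)) = (3.9 − 0.9)/2.683 = 1.118; ½·erfc(1.118) = 0.05693.
C = 1.8 × 0.05693 = 0.102 mg/L.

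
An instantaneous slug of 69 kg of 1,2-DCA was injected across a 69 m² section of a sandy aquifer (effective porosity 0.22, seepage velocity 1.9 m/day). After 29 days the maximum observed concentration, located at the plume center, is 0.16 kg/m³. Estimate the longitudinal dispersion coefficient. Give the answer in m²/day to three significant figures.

2.21 m²/day

At the plume center C_max = M/(n_e·A·√(4πDt)), so D = M²/(4πt·(n_e·A·C_max)²).
n_e·A·C_max = 0.22 × 69 × 0.16 = 2.429 kg/m.
D = 69²/(4π × 29 × 2.429²) = 2.21 m²/day.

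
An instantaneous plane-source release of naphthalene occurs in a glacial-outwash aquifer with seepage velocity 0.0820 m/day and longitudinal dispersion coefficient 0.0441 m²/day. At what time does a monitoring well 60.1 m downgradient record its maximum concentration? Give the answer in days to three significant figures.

726 days

For the 1D instantaneous-source solution, setting ∂C/∂t = 0 at fixed x gives v²t² + 2Dt − x² = 0, so t = (√(D² + v²x²) − D)/v².
√(D² + v²x²) = √(0.0441² + 0.0820² × 60.1²) = 4.928; v² = 0.006724.
t = (4.928 − 0.0441)/0.006724 = 726 days (vs. the pure-advection estimate x/v = 733 d).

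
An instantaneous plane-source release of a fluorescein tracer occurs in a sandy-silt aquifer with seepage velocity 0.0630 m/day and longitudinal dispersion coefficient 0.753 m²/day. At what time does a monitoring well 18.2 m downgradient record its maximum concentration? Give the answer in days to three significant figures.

For the 1D instantaneous-source solution, setting ∂C/∂t = 0 at fixed x gives v²t² + 2Dt − x² = 0, so t = (√(D² + v²x²) − D)/v².
√(D² + v²x²) = √(0.753² + 0.0630² × 18.2²) = 1.372; v² = 0.003969.
t = (1.372 − 0.753)/0.003969 = 156 days (vs. the pure-advection estimate x/v = 289 d).

156 days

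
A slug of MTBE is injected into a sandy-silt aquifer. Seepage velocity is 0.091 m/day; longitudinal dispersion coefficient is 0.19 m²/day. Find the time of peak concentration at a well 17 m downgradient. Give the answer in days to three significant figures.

165 days

For the 1D instantaneous-source solution, setting ∂C/∂t = 0 at fixed x gives v²t² + 2Dt − x² = 0, so t = (√(D² + v²x²) − D)/v².
√(D² + v²x²) = √(0.19² + 0.091² × 17²) = 1.559; v² = 0.008281.
t = (1.559 − 0.19)/0.008281 = 165 days (vs. the pure-advection estimate x/v = 187 d).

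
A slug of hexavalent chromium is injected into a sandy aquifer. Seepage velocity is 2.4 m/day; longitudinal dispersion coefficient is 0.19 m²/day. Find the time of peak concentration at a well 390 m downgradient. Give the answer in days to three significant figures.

For the 1D instantaneous-source solution, setting ∂C/∂t = 0 at fixed x gives v²t² + 2Dt − x² = 0, so t = (√(D² + v²x²) − D)/v².
√(D² + v²x²) = √(0.19² + 2.4² × 390²) = 936.0; v² = 5.76.
t = (936.0 − 0.19)/5.76 = 162 days (vs. the pure-advection estimate x/v = 162 d).

162 days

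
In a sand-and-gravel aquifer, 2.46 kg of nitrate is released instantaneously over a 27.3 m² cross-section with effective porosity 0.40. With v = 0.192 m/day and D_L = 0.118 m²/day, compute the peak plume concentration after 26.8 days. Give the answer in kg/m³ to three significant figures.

0.0357 kg/m³

The peak of an instantaneous 1D plume sits at x = vt; there the Gaussian factor is 1 and C_max = M/(n_e·A·√(4πDt)), where n_e·A is the pore area the mass is dissolved in.
√(4πDt) = √(4π × 0.118 × 26.8) = 6.304 m, so C_max = 2.46/(0.40 × 27.3 × 6.304) = 0.0357 kg/m³.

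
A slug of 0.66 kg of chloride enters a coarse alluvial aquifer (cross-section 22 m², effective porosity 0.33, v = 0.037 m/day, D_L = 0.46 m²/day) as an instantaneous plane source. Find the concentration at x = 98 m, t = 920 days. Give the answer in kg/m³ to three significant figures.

0.000111 kg/m³

For an instantaneous plane source, C(x,t) = M/(n_e·A·√(4πDt)) · exp(−(x−vt)²/(4Dt)), with n_e·A the pore (flow) area.
Plume center vt = 0.037 × 920 = 34.04 m, so the well at 98 m is 63.96 m downgradient of the peak.
√(4πDt) = 72.93 m, giving peak height M/(n_e·A·√(4πDt)) = 0.66/(0.33 × 22 × 72.93) = 0.001247 kg/m³.
(x−vt)²/(4Dt) = (63.96)²/(4 × 0.46 × 920) = 2.417; exp(−2.417) = 0.08919.
C = 0.001247 × 0.08919 = 0.000111 kg/m³.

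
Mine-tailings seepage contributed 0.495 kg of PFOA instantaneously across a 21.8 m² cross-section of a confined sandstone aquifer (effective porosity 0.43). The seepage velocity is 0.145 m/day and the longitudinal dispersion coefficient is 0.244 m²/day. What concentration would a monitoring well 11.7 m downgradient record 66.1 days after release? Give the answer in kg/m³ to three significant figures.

For an instantaneous plane source, C(x,t) = M/(n_e·A·√(4πDt)) · exp(−(x−vt)²/(4Dt)), with n_e·A the pore (flow) area.
Plume center vt = 0.145 × 66.1 = 9.5845 m, so the well at 11.7 m is 2.1155 m downgradient of the peak.
√(4πDt) = 14.24 m, giving peak height M/(n_e·A·√(4πDt)) = 0.495/(0.43 × 21.8 × 14.24) = 0.003708 kg/m³.
(x−vt)²/(4Dt) = (2.1155)²/(4 × 0.244 × 66.1) = 0.06937; exp(−0.06937) = 0.9330.
C = 0.003708 × 0.9330 = 0.00346 kg/m³.

0.00346 kg/m³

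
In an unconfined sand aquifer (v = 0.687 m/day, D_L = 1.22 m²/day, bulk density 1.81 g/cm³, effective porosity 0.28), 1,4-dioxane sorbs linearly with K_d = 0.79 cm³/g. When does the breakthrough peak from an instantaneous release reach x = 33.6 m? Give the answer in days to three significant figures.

Retardation factor R = 1 + ρ_b·K_d/n = 1 + 1.81 × 0.79/0.28 = 6.107.
Sorption retards both mechanisms: v_R = v/R = 0.1125 m/day, D_R = D/R = 0.1998 m²/day.
Peak time from v_R²t² + 2D_R t − x² = 0: t = (√(D_R² + v_R²x²) − D_R)/v_R².
√(D_R² + v_R²x²) = √(0.1998² + 0.1125² × 33.6²) = 3.785; v_R² = 0.01266.
t = (3.785 − 0.1998)/0.01266 = 283 days.

283 days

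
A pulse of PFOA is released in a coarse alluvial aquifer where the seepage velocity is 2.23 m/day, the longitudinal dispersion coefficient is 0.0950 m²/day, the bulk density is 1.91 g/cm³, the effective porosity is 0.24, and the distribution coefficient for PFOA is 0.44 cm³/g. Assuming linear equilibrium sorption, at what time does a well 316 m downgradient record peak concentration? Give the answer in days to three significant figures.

Retardation factor R = 1 + ρ_b·K_d/n = 1 + 1.91 × 0.44/0.24 = 4.502.
Sorption retards both mechanisms: v_R = v/R = 0.4953 m/day, D_R = D/R = 0.02110 m²/day.
Peak time from v_R²t² + 2D_R t − x² = 0: t = (√(D_R² + v_R²x²) − D_R)/v_R².
√(D_R² + v_R²x²) = √(0.02110² + 0.4953² × 316²) = 156.5; v_R² = 0.2453.
t = (156.5 − 0.02110)/0.2453 = 638 days.

638 days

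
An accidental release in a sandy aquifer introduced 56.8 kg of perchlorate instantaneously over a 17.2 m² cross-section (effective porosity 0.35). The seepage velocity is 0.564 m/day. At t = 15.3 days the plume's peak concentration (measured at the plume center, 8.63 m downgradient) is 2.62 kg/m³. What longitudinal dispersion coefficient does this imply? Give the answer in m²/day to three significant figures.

0.0675 m²/day

At the plume center C_max = M/(n_e·A·√(4πDt)), so D = M²/(4πt·(n_e·A·C_max)²).
n_e·A·C_max = 0.35 × 17.2 × 2.62 = 15.77 kg/m.
D = 56.8²/(4π × 15.3 × 15.77²) = 0.0675 m²/day.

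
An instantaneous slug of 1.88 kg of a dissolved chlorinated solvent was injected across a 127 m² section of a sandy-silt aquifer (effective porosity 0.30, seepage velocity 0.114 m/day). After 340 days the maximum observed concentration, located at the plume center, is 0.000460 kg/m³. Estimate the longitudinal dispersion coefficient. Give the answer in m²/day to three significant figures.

At the plume center C_max = M/(n_e·A·√(4πDt)), so D = M²/(4πt·(n_e·A·C_max)²).
n_e·A·C_max = 0.30 × 127 × 0.000460 = 0.01753 kg/m.
D = 1.88²/(4π × 340 × 0.01753²) = 2.69 m²/day.

2.69 m²/day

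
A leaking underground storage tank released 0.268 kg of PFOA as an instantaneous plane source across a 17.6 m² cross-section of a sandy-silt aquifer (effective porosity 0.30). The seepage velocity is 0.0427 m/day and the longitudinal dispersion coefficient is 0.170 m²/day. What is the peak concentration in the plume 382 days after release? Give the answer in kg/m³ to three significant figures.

The peak of an instantaneous 1D plume sits at x = vt; there the Gaussian factor is 1 and C_max = M/(n_e·A·√(4πDt)), where n_e·A is the pore area the mass is dissolved in.
√(4πDt) = √(4π × 0.170 × 382) = 28.57 m, so C_max = 0.268/(0.30 × 17.6 × 28.57) = 0.00178 kg/m³.

0.00178 kg/m³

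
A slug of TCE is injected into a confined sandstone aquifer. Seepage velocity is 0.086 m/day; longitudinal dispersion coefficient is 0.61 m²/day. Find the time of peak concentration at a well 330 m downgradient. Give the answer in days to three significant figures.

For the 1D instantaneous-source solution, setting ∂C/∂t = 0 at fixed x gives v²t² + 2Dt − x² = 0, so t = (√(D² + v²x²) − D)/v².
√(D² + v²x²) = √(0.61² + 0.086² × 330²) = 28.39; v² = 0.007396.
t = (28.39 − 0.61)/0.007396 = 3760 days (vs. the pure-advection estimate x/v = 3840 d).

3760 days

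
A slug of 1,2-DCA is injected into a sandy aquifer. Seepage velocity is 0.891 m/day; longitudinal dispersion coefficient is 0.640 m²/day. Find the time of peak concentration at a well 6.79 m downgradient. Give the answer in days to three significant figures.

For the 1D instantaneous-source solution, setting ∂C/∂t = 0 at fixed x gives v²t² + 2Dt − x² = 0, so t = (√(D² + v²x²) − D)/v².
√(D² + v²x²) = √(0.640² + 0.891² × 6.79²) = 6.084; v² = 0.793881.
t = (6.084 − 0.640)/0.793881 = 6.86 days (vs. the pure-advection estimate x/v = 7.62 d).

6.86 days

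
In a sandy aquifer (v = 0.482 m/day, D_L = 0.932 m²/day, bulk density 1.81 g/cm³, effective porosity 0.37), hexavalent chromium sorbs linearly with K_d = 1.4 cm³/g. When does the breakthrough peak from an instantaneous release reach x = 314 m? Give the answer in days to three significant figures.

Retardation factor R = 1 + ρ_b·K_d/n = 1 + 1.81 × 1.4/0.37 = 7.849.
Sorption retards both mechanisms: v_R = v/R = 0.06141 m/day, D_R = D/R = 0.1187 m²/day.
Peak time from v_R²t² + 2D_R t − x² = 0: t = (√(D_R² + v_R²x²) − D_R)/v_R².
√(D_R² + v_R²x²) = √(0.1187² + 0.06141² × 314²) = 19.28; v_R² = 0.003771.
t = (19.28 − 0.1187)/0.003771 = 5080 days.

5080 days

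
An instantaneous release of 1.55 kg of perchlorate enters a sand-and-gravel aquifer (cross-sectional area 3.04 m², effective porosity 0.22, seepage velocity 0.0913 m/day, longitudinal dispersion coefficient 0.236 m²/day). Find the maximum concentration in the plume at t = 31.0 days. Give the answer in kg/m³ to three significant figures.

The peak of an instantaneous 1D plume sits at x = vt; there the Gaussian factor is 1 and C_max = M/(n_e·A·√(4πDt)), where n_e·A is the pore area the mass is dissolved in.
√(4πDt) = √(4π × 0.236 × 31.0) = 9.588 m, so C_max = 1.55/(0.22 × 3.04 × 9.588) = 0.242 kg/m³.

0.242 kg/m³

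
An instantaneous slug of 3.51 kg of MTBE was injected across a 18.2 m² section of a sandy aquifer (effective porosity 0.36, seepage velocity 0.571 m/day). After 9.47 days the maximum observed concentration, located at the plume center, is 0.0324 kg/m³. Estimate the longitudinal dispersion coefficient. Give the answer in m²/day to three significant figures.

At the plume center C_max = M/(n_e·A·√(4πDt)), so D = M²/(4πt·(n_e·A·C_max)²).
n_e·A·C_max = 0.36 × 18.2 × 0.0324 = 0.2123 kg/m.
D = 3.51²/(4π × 9.47 × 0.2123²) = 2.30 m²/day.

2.30 m²/day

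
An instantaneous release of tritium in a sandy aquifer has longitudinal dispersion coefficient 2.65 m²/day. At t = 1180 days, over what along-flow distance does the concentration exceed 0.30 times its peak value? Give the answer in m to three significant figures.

245 m

The plume is Gaussian with σ = √(2Dt) = √(2 × 2.65 × 1180) = 79.08 m.
C/C_peak = exp(−Δx²/(2σ²)) = 0.30 ⇒ Δx = σ·√(−2 ln 0.30) = 79.08 × 1.552 = 122.7 m.
Width = 2Δx = 245 m.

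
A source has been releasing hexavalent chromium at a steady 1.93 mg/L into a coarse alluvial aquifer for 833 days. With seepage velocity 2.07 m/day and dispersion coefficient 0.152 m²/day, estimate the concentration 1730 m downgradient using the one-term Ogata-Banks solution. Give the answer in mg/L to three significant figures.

0.695 mg/L

For a continuous step input, C/C₀ ≈ ½·erfc((x−vt)/(2√(Dt))).
vt = 2.07 × 833 = 1724.31 m and 2√(Dt) = 2√(0.152 × 833) = 22.50 m.
Argument (x−vt)/(2√(Dt)) = (1730 − 1724.31)/22.50 = 0.2529; ½·erfc(0.2529) = 0.3603.
C = 1.93 × 0.3603 = 0.695 mg/L.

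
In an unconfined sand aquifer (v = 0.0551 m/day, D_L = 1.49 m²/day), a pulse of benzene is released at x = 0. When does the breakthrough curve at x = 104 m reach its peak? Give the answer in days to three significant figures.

For the 1D instantaneous-source solution, setting ∂C/∂t = 0 at fixed x gives v²t² + 2Dt − x² = 0, so t = (√(D² + v²x²) − D)/v².
√(D² + v²x²) = √(1.49² + 0.0551² × 104²) = 5.921; v² = 0.00303601.
t = (5.921 − 1.49)/0.00303601 = 1460 days (vs. the pure-advection estimate x/v = 1890 d).

1460 days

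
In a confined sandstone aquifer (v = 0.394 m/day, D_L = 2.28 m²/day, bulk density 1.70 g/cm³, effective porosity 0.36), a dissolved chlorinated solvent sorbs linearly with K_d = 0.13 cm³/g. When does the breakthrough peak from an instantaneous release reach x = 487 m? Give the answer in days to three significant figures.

Retardation factor R = 1 + ρ_b·K_d/n = 1 + 1.70 × 0.13/0.36 = 1.614.
Sorption retards both mechanisms: v_R = v/R = 0.2441 m/day, D_R = D/R = 1.413 m²/day.
Peak time from v_R²t² + 2D_R t − x² = 0: t = (√(D_R² + v_R²x²) − D_R)/v_R².
√(D_R² + v_R²x²) = √(1.413² + 0.2441² × 487²) = 118.9; v_R² = 0.05958.
t = (118.9 − 1.413)/0.05958 = 1970 days.

1970 days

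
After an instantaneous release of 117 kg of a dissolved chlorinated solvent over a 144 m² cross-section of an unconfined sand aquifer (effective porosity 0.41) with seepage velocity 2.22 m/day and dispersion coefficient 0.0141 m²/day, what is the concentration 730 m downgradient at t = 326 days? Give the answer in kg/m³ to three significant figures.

For an instantaneous plane source, C(x,t) = M/(n_e·A·√(4πDt)) · exp(−(x−vt)²/(4Dt)), with n_e·A the pore (flow) area.
Plume center vt = 2.22 × 326 = 723.72 m, so the well at 730 m is 6.28 m downgradient of the peak.
√(4πDt) = 7.600 m, giving peak height M/(n_e·A·√(4πDt)) = 117/(0.41 × 144 × 7.600) = 0.2608 kg/m³.
(x−vt)²/(4Dt) = (6.28)²/(4 × 0.0141 × 326) = 2.145; exp(−2.145) = 0.1171.
C = 0.2608 × 0.1171 = 0.0305 kg/m³.

0.0305 kg/m³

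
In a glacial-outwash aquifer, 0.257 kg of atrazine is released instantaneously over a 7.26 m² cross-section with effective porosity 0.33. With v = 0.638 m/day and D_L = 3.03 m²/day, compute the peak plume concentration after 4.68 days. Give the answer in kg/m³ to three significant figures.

0.00804 kg/m³

The peak of an instantaneous 1D plume sits at x = vt; there the Gaussian factor is 1 and C_max = M/(n_e·A·√(4πDt)), where n_e·A is the pore area the mass is dissolved in.
√(4πDt) = √(4π × 3.03 × 4.68) = 13.35 m, so C_max = 0.257/(0.33 × 7.26 × 13.35) = 0.00804 kg/m³.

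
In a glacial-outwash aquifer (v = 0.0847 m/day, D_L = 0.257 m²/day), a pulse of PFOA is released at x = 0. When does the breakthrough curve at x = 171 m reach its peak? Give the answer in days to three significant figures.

For the 1D instantaneous-source solution, setting ∂C/∂t = 0 at fixed x gives v²t² + 2Dt − x² = 0, so t = (√(D² + v²x²) − D)/v².
√(D² + v²x²) = √(0.257² + 0.0847² × 171²) = 14.49; v² = 0.00717409.
t = (14.49 − 0.257)/0.00717409 = 1980 days (vs. the pure-advection estimate x/v = 2020 d).

1980 days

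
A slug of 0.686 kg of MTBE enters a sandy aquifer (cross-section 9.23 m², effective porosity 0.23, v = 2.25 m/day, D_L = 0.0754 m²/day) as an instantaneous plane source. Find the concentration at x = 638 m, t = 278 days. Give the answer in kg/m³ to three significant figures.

0.00309 kg/m³

For an instantaneous plane source, C(x,t) = M/(n_e·A·√(4πDt)) · exp(−(x−vt)²/(4Dt)), with n_e·A the pore (flow) area.
Plume center vt = 2.25 × 278 = 625.5 m, so the well at 638 m is 12.5 m downgradient of the peak.
√(4πDt) = 16.23 m, giving peak height M/(n_e·A·√(4πDt)) = 0.686/(0.23 × 9.23 × 16.23) = 0.01991 kg/m³.
(x−vt)²/(4Dt) = (12.5)²/(4 × 0.0754 × 278) = 1.864; exp(−1.864) = 0.1551.
C = 0.01991 × 0.1551 = 0.00309 kg/m³.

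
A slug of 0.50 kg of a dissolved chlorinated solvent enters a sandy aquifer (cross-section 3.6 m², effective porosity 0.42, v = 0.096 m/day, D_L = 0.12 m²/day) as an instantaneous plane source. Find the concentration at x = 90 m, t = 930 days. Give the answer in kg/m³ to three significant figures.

For an instantaneous plane source, C(x,t) = M/(n_e·A·√(4πDt)) · exp(−(x−vt)²/(4Dt)), with n_e·A the pore (flow) area.
Plume center vt = 0.096 × 930 = 89.28 m, so the well at 90 m is 0.72 m downgradient of the peak.
√(4πDt) = 37.45 m, giving peak height M/(n_e·A·√(4πDt)) = 0.50/(0.42 × 3.6 × 37.45) = 0.008830 kg/m³.
(x−vt)²/(4Dt) = (0.72)²/(4 × 0.12 × 930) = 0.001161; exp(−0.001161) = 0.9988.
C = 0.008830 × 0.9988 = 0.00882 kg/m³.

0.00882 kg/m³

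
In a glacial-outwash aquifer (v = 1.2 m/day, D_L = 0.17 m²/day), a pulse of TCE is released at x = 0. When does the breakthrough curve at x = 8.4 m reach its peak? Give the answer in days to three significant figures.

For the 1D instantaneous-source solution, setting ∂C/∂t = 0 at fixed x gives v²t² + 2Dt − x² = 0, so t = (√(D² + v²x²) − D)/v².
√(D² + v²x²) = √(0.17² + 1.2² × 8.4²) = 10.08; v² = 1.44.
t = (10.08 − 0.17)/1.44 = 6.88 days (vs. the pure-advection estimate x/v = 7.00 d).

6.88 days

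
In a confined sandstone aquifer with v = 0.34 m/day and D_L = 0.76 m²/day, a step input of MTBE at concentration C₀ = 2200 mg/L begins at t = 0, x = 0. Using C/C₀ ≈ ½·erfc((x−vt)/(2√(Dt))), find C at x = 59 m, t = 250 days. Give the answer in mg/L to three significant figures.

For a continuous step input, C/C₀ ≈ ½·erfc((x−vt)/(2√(Dt))).
vt = 0.34 × 250 = 85 m and 2√(Dt) = 2√(0.76 × 250) = 27.57 m.
Argument (x−vt)/(2√(Dt)) = (59 − 85)/27.57 = -0.9431; ½·erfc(-0.9431) = 0.9089.
C = 2200 × 0.9089 = 2000 mg/L.

2000 mg/L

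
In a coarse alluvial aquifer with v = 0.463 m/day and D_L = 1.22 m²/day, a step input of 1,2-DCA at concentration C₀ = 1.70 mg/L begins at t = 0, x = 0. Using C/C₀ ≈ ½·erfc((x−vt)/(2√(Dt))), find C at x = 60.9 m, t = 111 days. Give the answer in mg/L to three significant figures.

0.479 mg/L

For a continuous step input, C/C₀ ≈ ½·erfc((x−vt)/(2√(Dt))).
vt = 0.463 × 111 = 51.393 m and 2√(Dt) = 2√(1.22 × 111) = 23.27 m.
Argument (x−vt)/(2√(Dt)) = (60.9 − 51.393)/23.27 = 0.4086; ½·erfc(0.4086) = 0.2817.
C = 1.70 × 0.2817 = 0.479 mg/L.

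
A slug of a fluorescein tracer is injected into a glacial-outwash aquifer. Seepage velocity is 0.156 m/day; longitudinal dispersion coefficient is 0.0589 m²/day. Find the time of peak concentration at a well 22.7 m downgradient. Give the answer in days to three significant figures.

143 days

For the 1D instantaneous-source solution, setting ∂C/∂t = 0 at fixed x gives v²t² + 2Dt − x² = 0, so t = (√(D² + v²x²) − D)/v².
√(D² + v²x²) = √(0.0589² + 0.156² × 22.7²) = 3.542; v² = 0.024336.
t = (3.542 − 0.0589)/0.024336 = 143 days (vs. the pure-advection estimate x/v = 146 d).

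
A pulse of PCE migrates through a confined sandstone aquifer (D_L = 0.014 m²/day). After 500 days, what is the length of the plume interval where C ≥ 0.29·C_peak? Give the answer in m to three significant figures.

The plume is Gaussian with σ = √(2Dt) = √(2 × 0.014 × 500) = 3.742 m.
C/C_peak = exp(−Δx²/(2σ²)) = 0.29 ⇒ Δx = σ·√(−2 ln 0.29) = 3.742 × 1.573 = 5.886 m.
Width = 2Δx = 11.8 m.

11.8 m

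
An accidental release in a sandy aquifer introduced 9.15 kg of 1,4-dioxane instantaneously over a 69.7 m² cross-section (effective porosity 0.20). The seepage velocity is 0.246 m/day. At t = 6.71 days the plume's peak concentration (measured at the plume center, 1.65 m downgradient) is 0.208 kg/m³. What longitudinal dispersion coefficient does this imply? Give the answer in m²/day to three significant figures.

0.118 m²/day

At the plume center C_max = M/(n_e·A·√(4πDt)), so D = M²/(4πt·(n_e·A·C_max)²).
n_e·A·C_max = 0.20 × 69.7 × 0.208 = 2.900 kg/m.
D = 9.15²/(4π × 6.71 × 2.900²) = 0.118 m²/day.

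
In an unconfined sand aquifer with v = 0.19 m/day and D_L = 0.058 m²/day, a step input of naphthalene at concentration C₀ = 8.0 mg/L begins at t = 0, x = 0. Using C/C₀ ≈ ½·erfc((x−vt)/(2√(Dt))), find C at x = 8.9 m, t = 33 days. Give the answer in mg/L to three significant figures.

For a continuous step input, C/C₀ ≈ ½·erfc((x−vt)/(2√(Dt))).
vt = 0.19 × 33 = 6.27 m and 2√(Dt) = 2√(0.058 × 33) = 2.767 m.
Argument (x−vt)/(2√(Dt)) = (8.9 − 6.27)/2.767 = 0.9505; ½·erfc(0.9505) = 0.08944.
C = 8.0 × 0.08944 = 0.716 mg/L.

0.716 mg/L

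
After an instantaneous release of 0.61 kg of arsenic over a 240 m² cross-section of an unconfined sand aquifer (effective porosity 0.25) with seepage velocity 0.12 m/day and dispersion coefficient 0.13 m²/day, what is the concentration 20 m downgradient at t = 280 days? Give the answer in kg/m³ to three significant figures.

0.000133 kg/m³

For an instantaneous plane source, C(x,t) = M/(n_e·A·√(4πDt)) · exp(−(x−vt)²/(4Dt)), with n_e·A the pore (flow) area.
Plume center vt = 0.12 × 280 = 33.6 m, so the well at 20 m is 13.6 m upgradient of the peak.
√(4πDt) = 21.39 m, giving peak height M/(n_e·A·√(4πDt)) = 0.61/(0.25 × 240 × 21.39) = 0.0004753 kg/m³.
(x−vt)²/(4Dt) = (-13.6)²/(4 × 0.13 × 280) = 1.270; exp(−1.270) = 0.2808.
C = 0.0004753 × 0.2808 = 0.000133 kg/m³.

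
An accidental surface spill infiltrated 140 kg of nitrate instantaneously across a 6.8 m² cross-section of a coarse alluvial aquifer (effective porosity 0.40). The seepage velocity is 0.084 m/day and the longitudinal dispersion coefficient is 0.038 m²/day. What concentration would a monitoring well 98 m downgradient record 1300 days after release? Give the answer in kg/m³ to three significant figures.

For an instantaneous plane source, C(x,t) = M/(n_e·A·√(4πDt)) · exp(−(x−vt)²/(4Dt)), with n_e·A the pore (flow) area.
Plume center vt = 0.084 × 1300 = 109.2 m, so the well at 98 m is 11.2 m upgradient of the peak.
√(4πDt) = 24.92 m, giving peak height M/(n_e·A·√(4πDt)) = 140/(0.40 × 6.8 × 24.92) = 2.065 kg/m³.
(x−vt)²/(4Dt) = (-11.2)²/(4 × 0.038 × 1300) = 0.6348; exp(−0.6348) = 0.5300.
C = 2.065 × 0.5300 = 1.09 kg/m³.

1.09 kg/m³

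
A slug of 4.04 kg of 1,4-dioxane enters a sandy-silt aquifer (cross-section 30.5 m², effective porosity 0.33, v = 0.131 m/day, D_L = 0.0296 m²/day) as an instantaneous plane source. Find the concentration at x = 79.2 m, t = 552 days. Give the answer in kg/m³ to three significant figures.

0.0136 kg/m³

For an instantaneous plane source, C(x,t) = M/(n_e·A·√(4πDt)) · exp(−(x−vt)²/(4Dt)), with n_e·A the pore (flow) area.
Plume center vt = 0.131 × 552 = 72.312 m, so the well at 79.2 m is 6.888 m downgradient of the peak.
√(4πDt) = 14.33 m, giving peak height M/(n_e·A·√(4πDt)) = 4.04/(0.33 × 30.5 × 14.33) = 0.02801 kg/m³.
(x−vt)²/(4Dt) = (6.888)²/(4 × 0.0296 × 552) = 0.7259; exp(−0.7259) = 0.4839.
C = 0.02801 × 0.4839 = 0.0136 kg/m³.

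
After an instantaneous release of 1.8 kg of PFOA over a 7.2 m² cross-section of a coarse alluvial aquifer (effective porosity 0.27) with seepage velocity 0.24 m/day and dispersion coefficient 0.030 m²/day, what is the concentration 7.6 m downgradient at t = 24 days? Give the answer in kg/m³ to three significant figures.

For an instantaneous plane source, C(x,t) = M/(n_e·A·√(4πDt)) · exp(−(x−vt)²/(4Dt)), with n_e·A the pore (flow) area.
Plume center vt = 0.24 × 24 = 5.76 m, so the well at 7.6 m is 1.84 m downgradient of the peak.
√(4πDt) = 3.008 m, giving peak height M/(n_e·A·√(4πDt)) = 1.8/(0.27 × 7.2 × 3.008) = 0.3078 kg/m³.
(x−vt)²/(4Dt) = (1.84)²/(4 × 0.030 × 24) = 1.176; exp(−1.176) = 0.3085.
C = 0.3078 × 0.3085 = 0.0950 kg/m³.

0.0950 kg/m³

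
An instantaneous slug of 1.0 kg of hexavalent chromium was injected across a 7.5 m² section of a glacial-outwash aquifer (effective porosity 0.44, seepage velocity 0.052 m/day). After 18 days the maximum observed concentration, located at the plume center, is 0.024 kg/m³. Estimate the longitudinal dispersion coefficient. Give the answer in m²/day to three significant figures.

At the plume center C_max = M/(n_e·A·√(4πDt)), so D = M²/(4πt·(n_e·A·C_max)²).
n_e·A·C_max = 0.44 × 7.5 × 0.024 = 0.07920 kg/m.
D = 1.0²/(4π × 18 × 0.07920²) = 0.705 m²/day.

0.705 m²/day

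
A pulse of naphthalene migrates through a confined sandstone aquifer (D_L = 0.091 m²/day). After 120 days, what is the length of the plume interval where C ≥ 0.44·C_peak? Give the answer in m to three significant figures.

The plume is Gaussian with σ = √(2Dt) = √(2 × 0.091 × 120) = 4.673 m.
C/C_peak = exp(−Δx²/(2σ²)) = 0.44 ⇒ Δx = σ·√(−2 ln 0.44) = 4.673 × 1.281 = 5.986 m.
Width = 2Δx = 12.0 m.

12.0 m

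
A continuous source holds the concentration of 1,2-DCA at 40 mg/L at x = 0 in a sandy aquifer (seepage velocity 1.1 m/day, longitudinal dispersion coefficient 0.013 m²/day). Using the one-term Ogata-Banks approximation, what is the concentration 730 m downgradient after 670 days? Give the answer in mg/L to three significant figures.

For a continuous step input, C/C₀ ≈ ½·erfc((x−vt)/(2√(Dt))).
vt = 1.1 × 670 = 737 m and 2√(Dt) = 2√(0.013 × 670) = 5.903 m.
Argument (x−vt)/(2√(Dt)) = (730 − 737)/5.903 = -1.186; ½·erfc(-1.186) = 0.9533.
C = 40 × 0.9533 = 38.1 mg/L.

38.1 mg/L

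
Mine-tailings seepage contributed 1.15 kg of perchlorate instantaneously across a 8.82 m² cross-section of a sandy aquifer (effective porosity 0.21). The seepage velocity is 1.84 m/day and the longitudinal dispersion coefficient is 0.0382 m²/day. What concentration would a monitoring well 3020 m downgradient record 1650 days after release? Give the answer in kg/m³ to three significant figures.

0.00799 kg/m³

For an instantaneous plane source, C(x,t) = M/(n_e·A·√(4πDt)) · exp(−(x−vt)²/(4Dt)), with n_e·A the pore (flow) area.
Plume center vt = 1.84 × 1650 = 3036 m, so the well at 3020 m is 16 m upgradient of the peak.
√(4πDt) = 28.14 m, giving peak height M/(n_e·A·√(4πDt)) = 1.15/(0.21 × 8.82 × 28.14) = 0.02206 kg/m³.
(x−vt)²/(4Dt) = (-16)²/(4 × 0.0382 × 1650) = 1.015; exp(−1.015) = 0.3624.
C = 0.02206 × 0.3624 = 0.00799 kg/m³.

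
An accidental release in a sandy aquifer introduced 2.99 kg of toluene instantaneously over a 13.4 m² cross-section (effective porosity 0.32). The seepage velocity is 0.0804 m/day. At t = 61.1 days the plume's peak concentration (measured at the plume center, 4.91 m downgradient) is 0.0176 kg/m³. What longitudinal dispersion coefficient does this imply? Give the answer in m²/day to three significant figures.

2.04 m²/day

At the plume center C_max = M/(n_e·A·√(4πDt)), so D = M²/(4πt·(n_e·A·C_max)²).
n_e·A·C_max = 0.32 × 13.4 × 0.0176 = 0.07547 kg/m.
D = 2.99²/(4π × 61.1 × 0.07547²) = 2.04 m²/day.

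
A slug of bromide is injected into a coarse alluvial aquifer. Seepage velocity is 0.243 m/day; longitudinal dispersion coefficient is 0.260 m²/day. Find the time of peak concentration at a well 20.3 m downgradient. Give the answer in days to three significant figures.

79.3 days

For the 1D instantaneous-source solution, setting ∂C/∂t = 0 at fixed x gives v²t² + 2Dt − x² = 0, so t = (√(D² + v²x²) − D)/v².
√(D² + v²x²) = √(0.260² + 0.243² × 20.3²) = 4.940; v² = 0.059049.
t = (4.940 − 0.260)/0.059049 = 79.3 days (vs. the pure-advection estimate x/v = 83.5 d).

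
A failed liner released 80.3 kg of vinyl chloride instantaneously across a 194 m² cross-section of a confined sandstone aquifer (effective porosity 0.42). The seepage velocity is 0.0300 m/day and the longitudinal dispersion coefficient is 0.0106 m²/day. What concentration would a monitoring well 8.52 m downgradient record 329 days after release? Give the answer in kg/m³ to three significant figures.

0.131 kg/m³

For an instantaneous plane source, C(x,t) = M/(n_e·A·√(4πDt)) · exp(−(x−vt)²/(4Dt)), with n_e·A the pore (flow) area.
Plume center vt = 0.0300 × 329 = 9.87 m, so the well at 8.52 m is 1.35 m upgradient of the peak.
√(4πDt) = 6.620 m, giving peak height M/(n_e·A·√(4πDt)) = 80.3/(0.42 × 194 × 6.620) = 0.1489 kg/m³.
(x−vt)²/(4Dt) = (-1.35)²/(4 × 0.0106 × 329) = 0.1306; exp(−0.1306) = 0.8776.
C = 0.1489 × 0.8776 = 0.131 kg/m³.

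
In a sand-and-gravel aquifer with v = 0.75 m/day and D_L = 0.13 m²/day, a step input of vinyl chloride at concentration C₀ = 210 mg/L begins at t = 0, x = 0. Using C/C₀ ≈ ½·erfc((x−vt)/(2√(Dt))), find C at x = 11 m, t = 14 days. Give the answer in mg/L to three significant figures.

For a continuous step input, C/C₀ ≈ ½·erfc((x−vt)/(2√(Dt))).
vt = 0.75 × 14 = 10.5 m and 2√(Dt) = 2√(0.13 × 14) = 2.698 m.
Argument (x−vt)/(2√(Dt)) = (11 − 10.5)/2.698 = 0.1853; ½·erfc(0.1853) = 0.3966.
C = 210 × 0.3966 = 83.3 mg/L.

83.3 mg/L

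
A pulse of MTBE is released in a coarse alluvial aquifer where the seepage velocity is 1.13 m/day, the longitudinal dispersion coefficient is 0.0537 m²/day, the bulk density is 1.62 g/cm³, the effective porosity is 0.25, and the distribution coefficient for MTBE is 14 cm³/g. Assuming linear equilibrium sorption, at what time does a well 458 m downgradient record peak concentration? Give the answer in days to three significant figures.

37200 days

Retardation factor R = 1 + ρ_b·K_d/n = 1 + 1.62 × 14/0.25 = 91.72.
Sorption retards both mechanisms: v_R = v/R = 0.01232 m/day, D_R = D/R = 0.0005855 m²/day.
Peak time from v_R²t² + 2D_R t − x² = 0: t = (√(D_R² + v_R²x²) − D_R)/v_R².
√(D_R² + v_R²x²) = √(0.0005855² + 0.01232² × 458²) = 5.643; v_R² = 0.0001518.
t = (5.643 − 0.0005855)/0.0001518 = 37200 days.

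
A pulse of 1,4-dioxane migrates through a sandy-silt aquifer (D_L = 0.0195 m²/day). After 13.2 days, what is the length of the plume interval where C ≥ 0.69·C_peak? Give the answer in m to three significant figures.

1.24 m

The plume is Gaussian with σ = √(2Dt) = √(2 × 0.0195 × 13.2) = 0.7175 m.
C/C_peak = exp(−Δx²/(2σ²)) = 0.69 ⇒ Δx = σ·√(−2 ln 0.69) = 0.7175 × 0.8615 = 0.6181 m.
Width = 2Δx = 1.24 m.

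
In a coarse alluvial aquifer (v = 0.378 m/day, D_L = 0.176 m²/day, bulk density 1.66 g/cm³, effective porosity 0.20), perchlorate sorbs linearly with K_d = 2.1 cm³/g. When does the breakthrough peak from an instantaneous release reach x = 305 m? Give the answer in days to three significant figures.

14800 days

Retardation factor R = 1 + ρ_b·K_d/n = 1 + 1.66 × 2.1/0.20 = 18.43.
Sorption retards both mechanisms: v_R = v/R = 0.02051 m/day, D_R = D/R = 0.009550 m²/day.
Peak time from v_R²t² + 2D_R t − x² = 0: t = (√(D_R² + v_R²x²) − D_R)/v_R².
√(D_R² + v_R²x²) = √(0.009550² + 0.02051² × 305²) = 6.256; v_R² = 0.0004207.
t = (6.256 − 0.009550)/0.0004207 = 14800 days.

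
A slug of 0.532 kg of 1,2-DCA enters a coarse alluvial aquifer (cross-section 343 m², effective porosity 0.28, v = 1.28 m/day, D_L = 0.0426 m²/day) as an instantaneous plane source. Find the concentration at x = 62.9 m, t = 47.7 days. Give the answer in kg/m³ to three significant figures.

For an instantaneous plane source, C(x,t) = M/(n_e·A·√(4πDt)) · exp(−(x−vt)²/(4Dt)), with n_e·A the pore (flow) area.
Plume center vt = 1.28 × 47.7 = 61.056 m, so the well at 62.9 m is 1.844 m downgradient of the peak.
√(4πDt) = 5.053 m, giving peak height M/(n_e·A·√(4πDt)) = 0.532/(0.28 × 343 × 5.053) = 0.001096 kg/m³.
(x−vt)²/(4Dt) = (1.844)²/(4 × 0.0426 × 47.7) = 0.4183; exp(−0.4183) = 0.6582.
C = 0.001096 × 0.6582 = 0.000721 kg/m³.

0.000721 kg/m³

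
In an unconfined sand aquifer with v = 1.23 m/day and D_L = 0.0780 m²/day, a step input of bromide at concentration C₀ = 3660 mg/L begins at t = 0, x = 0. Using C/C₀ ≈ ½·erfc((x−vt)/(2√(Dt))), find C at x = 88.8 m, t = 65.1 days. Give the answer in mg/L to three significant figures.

For a continuous step input, C/C₀ ≈ ½·erfc((x−vt)/(2√(Dt))).
vt = 1.23 × 65.1 = 80.073 m and 2√(Dt) = 2√(0.0780 × 65.1) = 4.507 m.
Argument (x−vt)/(2√(Dt)) = (88.8 − 80.073)/4.507 = 1.936; ½·erfc(1.936) = 0.003091.
C = 3660 × 0.003091 = 11.3 mg/L.

11.3 mg/L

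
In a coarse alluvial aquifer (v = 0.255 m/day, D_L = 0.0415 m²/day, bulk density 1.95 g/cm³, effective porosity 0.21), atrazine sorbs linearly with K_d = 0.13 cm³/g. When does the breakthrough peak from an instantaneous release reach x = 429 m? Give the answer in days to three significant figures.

3710 days

Retardation factor R = 1 + ρ_b·K_d/n = 1 + 1.95 × 0.13/0.21 = 2.207.
Sorption retards both mechanisms: v_R = v/R = 0.1155 m/day, D_R = D/R = 0.01880 m²/day.
Peak time from v_R²t² + 2D_R t − x² = 0: t = (√(D_R² + v_R²x²) − D_R)/v_R².
√(D_R² + v_R²x²) = √(0.01880² + 0.1155² × 429²) = 49.55; v_R² = 0.01334.
t = (49.55 − 0.01880)/0.01334 = 3710 days.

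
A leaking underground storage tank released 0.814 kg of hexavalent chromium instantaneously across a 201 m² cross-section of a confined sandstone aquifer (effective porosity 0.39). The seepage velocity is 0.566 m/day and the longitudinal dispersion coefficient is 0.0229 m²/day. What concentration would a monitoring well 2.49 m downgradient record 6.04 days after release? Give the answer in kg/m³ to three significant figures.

For an instantaneous plane source, C(x,t) = M/(n_e·A·√(4πDt)) · exp(−(x−vt)²/(4Dt)), with n_e·A the pore (flow) area.
Plume center vt = 0.566 × 6.04 = 3.41864 m, so the well at 2.49 m is 0.92864 m upgradient of the peak.
√(4πDt) = 1.318 m, giving peak height M/(n_e·A·√(4πDt)) = 0.814/(0.39 × 201 × 1.318) = 0.007879 kg/m³.
(x−vt)²/(4Dt) = (-0.92864)²/(4 × 0.0229 × 6.04) = 1.559; exp(−1.559) = 0.2103.
C = 0.007879 × 0.2103 = 0.00166 kg/m³.

0.00166 kg/m³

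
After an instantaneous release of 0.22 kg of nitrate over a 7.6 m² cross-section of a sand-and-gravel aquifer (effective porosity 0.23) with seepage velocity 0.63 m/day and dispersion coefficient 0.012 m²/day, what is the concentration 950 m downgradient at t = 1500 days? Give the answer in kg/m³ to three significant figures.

0.00591 kg/m³

For an instantaneous plane source, C(x,t) = M/(n_e·A·√(4πDt)) · exp(−(x−vt)²/(4Dt)), with n_e·A the pore (flow) area.
Plume center vt = 0.63 × 1500 = 945 m, so the well at 950 m is 5 m downgradient of the peak.
√(4πDt) = 15.04 m, giving peak height M/(n_e·A·√(4πDt)) = 0.22/(0.23 × 7.6 × 15.04) = 0.008368 kg/m³.
(x−vt)²/(4Dt) = (5)²/(4 × 0.012 × 1500) = 0.3472; exp(−0.3472) = 0.7067.
C = 0.008368 × 0.7067 = 0.00591 kg/m³.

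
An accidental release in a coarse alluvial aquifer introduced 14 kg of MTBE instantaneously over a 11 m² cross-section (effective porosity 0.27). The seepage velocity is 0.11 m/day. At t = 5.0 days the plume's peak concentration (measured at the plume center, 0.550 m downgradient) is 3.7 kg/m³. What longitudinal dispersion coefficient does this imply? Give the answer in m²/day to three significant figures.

At the plume center C_max = M/(n_e·A·√(4πDt)), so D = M²/(4πt·(n_e·A·C_max)²).
n_e·A·C_max = 0.27 × 11 × 3.7 = 10.99 kg/m.
D = 14²/(4π × 5.0 × 10.99²) = 0.0258 m²/day.

0.0258 m²/day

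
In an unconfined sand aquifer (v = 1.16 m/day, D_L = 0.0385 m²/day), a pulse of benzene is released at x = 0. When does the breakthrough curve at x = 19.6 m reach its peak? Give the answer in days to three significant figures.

For the 1D instantaneous-source solution, setting ∂C/∂t = 0 at fixed x gives v²t² + 2Dt − x² = 0, so t = (√(D² + v²x²) − D)/v².
√(D² + v²x²) = √(0.0385² + 1.16² × 19.6²) = 22.74; v² = 1.3456.
t = (22.74 − 0.0385)/1.3456 = 16.9 days (vs. the pure-advection estimate x/v = 16.9 d).

16.9 days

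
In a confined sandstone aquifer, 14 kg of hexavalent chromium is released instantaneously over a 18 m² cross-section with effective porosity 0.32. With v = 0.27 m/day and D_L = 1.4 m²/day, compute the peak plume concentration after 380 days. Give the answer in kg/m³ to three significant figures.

The peak of an instantaneous 1D plume sits at x = vt; there the Gaussian factor is 1 and C_max = M/(n_e·A·√(4πDt)), where n_e·A is the pore area the mass is dissolved in.
√(4πDt) = √(4π × 1.4 × 380) = 81.76 m, so C_max = 14/(0.32 × 18 × 81.76) = 0.0297 kg/m³.

0.0297 kg/m³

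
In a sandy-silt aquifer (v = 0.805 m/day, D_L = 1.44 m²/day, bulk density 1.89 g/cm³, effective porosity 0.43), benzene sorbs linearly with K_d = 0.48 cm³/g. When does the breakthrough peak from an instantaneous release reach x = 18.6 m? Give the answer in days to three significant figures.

Retardation factor R = 1 + ρ_b·K_d/n = 1 + 1.89 × 0.48/0.43 = 3.110.
Sorption retards both mechanisms: v_R = v/R = 0.2588 m/day, D_R = D/R = 0.4630 m²/day.
Peak time from v_R²t² + 2D_R t − x² = 0: t = (√(D_R² + v_R²x²) − D_R)/v_R².
√(D_R² + v_R²x²) = √(0.4630² + 0.2588² × 18.6²) = 4.836; v_R² = 0.06698.
t = (4.836 − 0.4630)/0.06698 = 65.3 days.

65.3 days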